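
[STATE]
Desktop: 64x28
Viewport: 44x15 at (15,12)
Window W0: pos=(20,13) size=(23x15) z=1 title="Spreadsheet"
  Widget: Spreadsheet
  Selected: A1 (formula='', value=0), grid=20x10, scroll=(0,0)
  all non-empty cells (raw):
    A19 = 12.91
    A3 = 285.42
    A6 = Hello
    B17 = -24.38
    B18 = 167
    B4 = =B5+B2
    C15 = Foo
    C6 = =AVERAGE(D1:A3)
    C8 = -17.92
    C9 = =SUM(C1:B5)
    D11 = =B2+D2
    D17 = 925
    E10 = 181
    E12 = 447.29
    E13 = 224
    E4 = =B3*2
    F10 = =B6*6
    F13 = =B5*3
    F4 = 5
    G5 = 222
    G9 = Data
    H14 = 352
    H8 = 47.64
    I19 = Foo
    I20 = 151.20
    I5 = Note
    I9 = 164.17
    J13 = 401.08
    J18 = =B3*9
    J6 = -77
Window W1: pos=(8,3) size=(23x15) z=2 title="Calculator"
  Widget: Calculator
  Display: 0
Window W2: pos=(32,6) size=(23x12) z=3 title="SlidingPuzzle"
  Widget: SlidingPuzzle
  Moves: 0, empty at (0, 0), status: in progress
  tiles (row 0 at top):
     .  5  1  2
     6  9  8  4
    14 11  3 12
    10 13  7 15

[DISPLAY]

2 │ 3 │ - │    ┃ ┃│  6 │  9 │  8 │  4 │┃    
──┼───┼───┤    ┃━┃├────┼────┼────┼────┤┃    
. │ = │ + │    ┃e┃│ 14 │ 11 │  3 │ 12 │┃    
──┼───┼───┤    ┃─┃├────┼────┼────┼────┤┃    
MC│ MR│ M+│    ┃ ┃│ 10 │ 13 │  7 │ 15 │┃    
━━━━━━━━━━━━━━━┛ ┗━━━━━━━━━━━━━━━━━━━━━┛    
     ┃---------------------┃                
     ┃  1      [0]       0 ┃                
     ┃  2        0       0 ┃                
     ┃  3   285.42       0 ┃                
     ┃  4        0       0 ┃                
     ┃  5        0       0 ┃                
     ┃  6 Hello          0 ┃                
     ┃  7        0       0 ┃                
     ┃  8        0       0 ┃                


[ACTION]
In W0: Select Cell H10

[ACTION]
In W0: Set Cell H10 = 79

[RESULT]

2 │ 3 │ - │    ┃ ┃│  6 │  9 │  8 │  4 │┃    
──┼───┼───┤    ┃━┃├────┼────┼────┼────┤┃    
. │ = │ + │    ┃e┃│ 14 │ 11 │  3 │ 12 │┃    
──┼───┼───┤    ┃─┃├────┼────┼────┼────┤┃    
MC│ MR│ M+│    ┃ ┃│ 10 │ 13 │  7 │ 15 │┃    
━━━━━━━━━━━━━━━┛ ┗━━━━━━━━━━━━━━━━━━━━━┛    
     ┃---------------------┃                
     ┃  1        0       0 ┃                
     ┃  2        0       0 ┃                
     ┃  3   285.42       0 ┃                
     ┃  4        0       0 ┃                
     ┃  5        0       0 ┃                
     ┃  6 Hello          0 ┃                
     ┃  7        0       0 ┃                
     ┃  8        0       0 ┃                


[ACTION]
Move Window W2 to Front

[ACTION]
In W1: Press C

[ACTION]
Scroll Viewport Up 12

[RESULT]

                                            
                                            
                                            
━━━━━━━━━━━━━━━┓                            
lator          ┃                            
───────────────┨                            
              0┃ ┏━━━━━━━━━━━━━━━━━━━━━┓    
──┬───┬───┐    ┃ ┃ SlidingPuzzle       ┃    
8 │ 9 │ ÷ │    ┃ ┠─────────────────────┨    
──┼───┼───┤    ┃ ┃┌────┬────┬────┬────┐┃    
5 │ 6 │ × │    ┃ ┃│    │  5 │  1 │  2 │┃    
──┼───┼───┤    ┃ ┃├────┼────┼────┼────┤┃    
2 │ 3 │ - │    ┃ ┃│  6 │  9 │  8 │  4 │┃    
──┼───┼───┤    ┃━┃├────┼────┼────┼────┤┃    
. │ = │ + │    ┃e┃│ 14 │ 11 │  3 │ 12 │┃    


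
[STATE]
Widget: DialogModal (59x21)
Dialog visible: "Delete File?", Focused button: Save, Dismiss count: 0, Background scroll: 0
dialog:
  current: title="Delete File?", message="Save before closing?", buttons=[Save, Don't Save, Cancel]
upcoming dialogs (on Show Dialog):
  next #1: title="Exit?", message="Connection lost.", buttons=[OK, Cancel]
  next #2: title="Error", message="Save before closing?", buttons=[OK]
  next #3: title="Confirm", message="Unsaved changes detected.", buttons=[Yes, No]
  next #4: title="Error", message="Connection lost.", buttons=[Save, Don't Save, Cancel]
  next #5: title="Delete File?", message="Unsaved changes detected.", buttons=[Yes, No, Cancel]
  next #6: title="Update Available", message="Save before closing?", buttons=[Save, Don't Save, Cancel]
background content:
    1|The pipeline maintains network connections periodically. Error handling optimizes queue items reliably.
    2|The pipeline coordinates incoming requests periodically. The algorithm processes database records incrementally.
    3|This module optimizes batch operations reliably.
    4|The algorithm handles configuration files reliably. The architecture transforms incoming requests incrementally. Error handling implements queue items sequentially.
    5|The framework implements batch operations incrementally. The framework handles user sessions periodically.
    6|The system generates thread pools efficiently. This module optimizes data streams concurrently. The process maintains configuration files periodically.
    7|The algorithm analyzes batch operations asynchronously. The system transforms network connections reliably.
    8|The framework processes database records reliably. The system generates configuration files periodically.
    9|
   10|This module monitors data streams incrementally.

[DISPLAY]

The pipeline maintains network connections periodically. Er
The pipeline coordinates incoming requests periodically. Th
This module optimizes batch operations reliably.           
The algorithm handles configuration files reliably. The arc
The framework implements batch operations incrementally. Th
The system generates thread pools efficiently. This module 
The algorithm analyzes batch operations asynchronously. The
The framework processes database records reliably. The syst
             ┌──────────────────────────────┐              
This module m│         Delete File?         │ly.           
             │     Save before closing?     │              
             │ [Save]  Don't Save   Cancel  │              
             └──────────────────────────────┘              
                                                           
                                                           
                                                           
                                                           
                                                           
                                                           
                                                           
                                                           


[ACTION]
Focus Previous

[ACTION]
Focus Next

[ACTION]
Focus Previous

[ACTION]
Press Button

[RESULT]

The pipeline maintains network connections periodically. Er
The pipeline coordinates incoming requests periodically. Th
This module optimizes batch operations reliably.           
The algorithm handles configuration files reliably. The arc
The framework implements batch operations incrementally. Th
The system generates thread pools efficiently. This module 
The algorithm analyzes batch operations asynchronously. The
The framework processes database records reliably. The syst
                                                           
This module monitors data streams incrementally.           
                                                           
                                                           
                                                           
                                                           
                                                           
                                                           
                                                           
                                                           
                                                           
                                                           
                                                           


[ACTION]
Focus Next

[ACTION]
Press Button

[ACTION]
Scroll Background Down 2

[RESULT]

This module optimizes batch operations reliably.           
The algorithm handles configuration files reliably. The arc
The framework implements batch operations incrementally. Th
The system generates thread pools efficiently. This module 
The algorithm analyzes batch operations asynchronously. The
The framework processes database records reliably. The syst
                                                           
This module monitors data streams incrementally.           
                                                           
                                                           
                                                           
                                                           
                                                           
                                                           
                                                           
                                                           
                                                           
                                                           
                                                           
                                                           
                                                           


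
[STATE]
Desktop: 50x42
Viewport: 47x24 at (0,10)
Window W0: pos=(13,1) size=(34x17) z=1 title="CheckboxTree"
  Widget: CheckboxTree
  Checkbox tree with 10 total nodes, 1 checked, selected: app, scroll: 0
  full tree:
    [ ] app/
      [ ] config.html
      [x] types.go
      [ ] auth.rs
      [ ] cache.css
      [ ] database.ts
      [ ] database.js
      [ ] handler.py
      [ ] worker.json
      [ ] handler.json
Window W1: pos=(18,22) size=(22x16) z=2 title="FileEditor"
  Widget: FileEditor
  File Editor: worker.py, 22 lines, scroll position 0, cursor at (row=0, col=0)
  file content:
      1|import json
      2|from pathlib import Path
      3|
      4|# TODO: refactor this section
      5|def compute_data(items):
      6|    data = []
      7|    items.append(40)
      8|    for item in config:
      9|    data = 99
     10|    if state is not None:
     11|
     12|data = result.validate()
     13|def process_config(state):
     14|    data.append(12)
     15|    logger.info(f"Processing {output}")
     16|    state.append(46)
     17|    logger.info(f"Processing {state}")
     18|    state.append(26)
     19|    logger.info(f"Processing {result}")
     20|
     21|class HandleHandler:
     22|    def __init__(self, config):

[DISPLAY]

             ┃   [ ] database.js              ┃
             ┃   [ ] handler.py               ┃
             ┃   [ ] worker.json              ┃
             ┃   [ ] handler.json             ┃
             ┃                                ┃
             ┃                                ┃
             ┃                                ┃
             ┗━━━━━━━━━━━━━━━━━━━━━━━━━━━━━━━━┛
                                               
                                               
                                               
                                               
                  ┏━━━━━━━━━━━━━━━━━━━━┓       
                  ┃ FileEditor         ┃       
                  ┠────────────────────┨       
                  ┃█mport json        ▲┃       
                  ┃from pathlib import█┃       
                  ┃                   ░┃       
                  ┃# TODO: refactor th░┃       
                  ┃def compute_data(it░┃       
                  ┃    data = []      ░┃       
                  ┃    items.append(40░┃       
                  ┃    for item in con░┃       
                  ┃    data = 99      ░┃       


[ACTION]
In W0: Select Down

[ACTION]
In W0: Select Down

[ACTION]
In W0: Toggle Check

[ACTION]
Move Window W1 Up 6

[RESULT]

             ┃   [ ] database.js              ┃
             ┃   [ ] handler.py               ┃
             ┃   [ ] worker.json              ┃
             ┃   [ ] handler.json             ┃
             ┃                                ┃
             ┃                                ┃
             ┃    ┏━━━━━━━━━━━━━━━━━━━━┓      ┃
             ┗━━━━┃ FileEditor         ┃━━━━━━┛
                  ┠────────────────────┨       
                  ┃█mport json        ▲┃       
                  ┃from pathlib import█┃       
                  ┃                   ░┃       
                  ┃# TODO: refactor th░┃       
                  ┃def compute_data(it░┃       
                  ┃    data = []      ░┃       
                  ┃    items.append(40░┃       
                  ┃    for item in con░┃       
                  ┃    data = 99      ░┃       
                  ┃    if state is not░┃       
                  ┃                   ░┃       
                  ┃data = result.valid▼┃       
                  ┗━━━━━━━━━━━━━━━━━━━━┛       
                                               
                                               


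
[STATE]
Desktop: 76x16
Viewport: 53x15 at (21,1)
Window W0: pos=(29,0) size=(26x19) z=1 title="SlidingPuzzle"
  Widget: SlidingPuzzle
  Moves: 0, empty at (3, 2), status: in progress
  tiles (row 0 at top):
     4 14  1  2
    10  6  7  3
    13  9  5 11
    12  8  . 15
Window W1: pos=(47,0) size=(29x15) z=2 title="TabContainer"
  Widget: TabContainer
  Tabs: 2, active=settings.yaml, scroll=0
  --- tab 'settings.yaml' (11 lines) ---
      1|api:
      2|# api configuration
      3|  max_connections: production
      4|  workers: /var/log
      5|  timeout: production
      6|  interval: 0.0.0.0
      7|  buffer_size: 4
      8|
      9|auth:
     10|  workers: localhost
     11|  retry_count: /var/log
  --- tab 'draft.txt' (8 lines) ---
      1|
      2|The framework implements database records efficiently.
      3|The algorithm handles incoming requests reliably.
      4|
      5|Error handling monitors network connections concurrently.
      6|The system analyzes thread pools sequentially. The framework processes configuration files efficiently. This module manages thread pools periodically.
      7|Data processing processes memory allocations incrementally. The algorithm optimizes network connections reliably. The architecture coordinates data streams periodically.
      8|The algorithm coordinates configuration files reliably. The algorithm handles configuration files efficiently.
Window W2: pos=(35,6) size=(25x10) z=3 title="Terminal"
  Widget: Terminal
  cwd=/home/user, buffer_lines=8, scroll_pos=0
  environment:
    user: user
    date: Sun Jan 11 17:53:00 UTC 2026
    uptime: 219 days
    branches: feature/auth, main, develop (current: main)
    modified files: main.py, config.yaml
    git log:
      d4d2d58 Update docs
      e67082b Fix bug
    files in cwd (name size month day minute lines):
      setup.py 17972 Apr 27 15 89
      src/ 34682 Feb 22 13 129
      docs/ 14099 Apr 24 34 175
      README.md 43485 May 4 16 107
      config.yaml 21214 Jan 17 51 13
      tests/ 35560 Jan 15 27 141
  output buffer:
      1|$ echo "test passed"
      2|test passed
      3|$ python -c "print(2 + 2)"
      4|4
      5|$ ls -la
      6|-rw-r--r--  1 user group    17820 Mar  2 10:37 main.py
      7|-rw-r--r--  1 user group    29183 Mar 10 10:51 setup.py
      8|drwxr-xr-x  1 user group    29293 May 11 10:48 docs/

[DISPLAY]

        ┃ SlidingPuzzle   ┃ TabContainer             
        ┠─────────────────┠──────────────────────────
        ┃┌────┬────┬────┬─┃[settings.yaml]│ draft.txt
        ┃│  4 │ 14 │  1 │ ┃──────────────────────────
        ┃├────┼────┼────┼─┃api:                      
        ┃│ 10 ┏━━━━━━━━━━━━━━━━━━━━━━━┓uration       
        ┃├────┃ Terminal              ┃tions: product
        ┃│ 13 ┠───────────────────────┨var/log       
        ┃├────┃$ echo "test passed"   ┃roduction     
        ┃│ 12 ┃test passed            ┃0.0.0.0       
        ┃└────┃$ python -c "print(2 + ┃e: 4          
        ┃Moves┃4                      ┃              
        ┃     ┃$ ls -la               ┃              
        ┃     ┃-rw-r--r--  1 user grou┃━━━━━━━━━━━━━━
        ┃     ┗━━━━━━━━━━━━━━━━━━━━━━━┛              


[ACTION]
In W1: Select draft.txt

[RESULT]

        ┃ SlidingPuzzle   ┃ TabContainer             
        ┠─────────────────┠──────────────────────────
        ┃┌────┬────┬────┬─┃ settings.yaml │[draft.txt
        ┃│  4 │ 14 │  1 │ ┃──────────────────────────
        ┃├────┼────┼────┼─┃                          
        ┃│ 10 ┏━━━━━━━━━━━━━━━━━━━━━━━┓k implements d
        ┃├────┃ Terminal              ┃m handles inco
        ┃│ 13 ┠───────────────────────┨              
        ┃├────┃$ echo "test passed"   ┃ng monitors ne
        ┃│ 12 ┃test passed            ┃nalyzes thread
        ┃└────┃$ python -c "print(2 + ┃ing processes 
        ┃Moves┃4                      ┃m coordinates 
        ┃     ┃$ ls -la               ┃              
        ┃     ┃-rw-r--r--  1 user grou┃━━━━━━━━━━━━━━
        ┃     ┗━━━━━━━━━━━━━━━━━━━━━━━┛              


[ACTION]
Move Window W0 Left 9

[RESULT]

 SlidingPuzzle          ┃ ┃ TabContainer             
────────────────────────┨ ┠──────────────────────────
┌────┬────┬────┬────┐   ┃ ┃ settings.yaml │[draft.txt
│  4 │ 14 │  1 │  2 │   ┃ ┃──────────────────────────
├────┼────┼────┼────┤   ┃ ┃                          
│ 10 │  6 │  7┏━━━━━━━━━━━━━━━━━━━━━━━┓k implements d
├────┼────┼───┃ Terminal              ┃m handles inco
│ 13 │  9 │  5┠───────────────────────┨              
├────┼────┼───┃$ echo "test passed"   ┃ng monitors ne
│ 12 │  8 │   ┃test passed            ┃nalyzes thread
└────┴────┴───┃$ python -c "print(2 + ┃ing processes 
Moves: 0      ┃4                      ┃m coordinates 
              ┃$ ls -la               ┃              
              ┃-rw-r--r--  1 user grou┃━━━━━━━━━━━━━━
              ┗━━━━━━━━━━━━━━━━━━━━━━━┛              


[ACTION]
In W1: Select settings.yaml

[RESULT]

 SlidingPuzzle          ┃ ┃ TabContainer             
────────────────────────┨ ┠──────────────────────────
┌────┬────┬────┬────┐   ┃ ┃[settings.yaml]│ draft.txt
│  4 │ 14 │  1 │  2 │   ┃ ┃──────────────────────────
├────┼────┼────┼────┤   ┃ ┃api:                      
│ 10 │  6 │  7┏━━━━━━━━━━━━━━━━━━━━━━━┓uration       
├────┼────┼───┃ Terminal              ┃tions: product
│ 13 │  9 │  5┠───────────────────────┨var/log       
├────┼────┼───┃$ echo "test passed"   ┃roduction     
│ 12 │  8 │   ┃test passed            ┃0.0.0.0       
└────┴────┴───┃$ python -c "print(2 + ┃e: 4          
Moves: 0      ┃4                      ┃              
              ┃$ ls -la               ┃              
              ┃-rw-r--r--  1 user grou┃━━━━━━━━━━━━━━
              ┗━━━━━━━━━━━━━━━━━━━━━━━┛              


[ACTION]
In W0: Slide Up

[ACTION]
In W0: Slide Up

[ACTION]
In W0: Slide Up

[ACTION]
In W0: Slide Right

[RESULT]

 SlidingPuzzle          ┃ ┃ TabContainer             
────────────────────────┨ ┠──────────────────────────
┌────┬────┬────┬────┐   ┃ ┃[settings.yaml]│ draft.txt
│  4 │ 14 │  1 │  2 │   ┃ ┃──────────────────────────
├────┼────┼────┼────┤   ┃ ┃api:                      
│ 10 │  6 │  7┏━━━━━━━━━━━━━━━━━━━━━━━┓uration       
├────┼────┼───┃ Terminal              ┃tions: product
│ 13 │  9 │  5┠───────────────────────┨var/log       
├────┼────┼───┃$ echo "test passed"   ┃roduction     
│ 12 │    │  8┃test passed            ┃0.0.0.0       
└────┴────┴───┃$ python -c "print(2 + ┃e: 4          
Moves: 1      ┃4                      ┃              
              ┃$ ls -la               ┃              
              ┃-rw-r--r--  1 user grou┃━━━━━━━━━━━━━━
              ┗━━━━━━━━━━━━━━━━━━━━━━━┛              


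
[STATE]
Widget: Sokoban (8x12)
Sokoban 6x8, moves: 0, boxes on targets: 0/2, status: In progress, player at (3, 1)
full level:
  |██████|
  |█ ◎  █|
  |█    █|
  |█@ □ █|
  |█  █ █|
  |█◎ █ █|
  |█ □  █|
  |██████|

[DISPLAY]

██████  
█ ◎  █  
█    █  
█@ □ █  
█  █ █  
█◎ █ █  
█ □  █  
██████  
Moves: 0
        
        
        


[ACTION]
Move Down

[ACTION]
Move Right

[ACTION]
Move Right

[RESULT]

██████  
█ ◎  █  
█    █  
█  □ █  
█ @█ █  
█◎ █ █  
█ □  █  
██████  
Moves: 2
        
        
        


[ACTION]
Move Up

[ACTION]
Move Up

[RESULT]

██████  
█ ◎  █  
█ @  █  
█  □ █  
█  █ █  
█◎ █ █  
█ □  █  
██████  
Moves: 4
        
        
        


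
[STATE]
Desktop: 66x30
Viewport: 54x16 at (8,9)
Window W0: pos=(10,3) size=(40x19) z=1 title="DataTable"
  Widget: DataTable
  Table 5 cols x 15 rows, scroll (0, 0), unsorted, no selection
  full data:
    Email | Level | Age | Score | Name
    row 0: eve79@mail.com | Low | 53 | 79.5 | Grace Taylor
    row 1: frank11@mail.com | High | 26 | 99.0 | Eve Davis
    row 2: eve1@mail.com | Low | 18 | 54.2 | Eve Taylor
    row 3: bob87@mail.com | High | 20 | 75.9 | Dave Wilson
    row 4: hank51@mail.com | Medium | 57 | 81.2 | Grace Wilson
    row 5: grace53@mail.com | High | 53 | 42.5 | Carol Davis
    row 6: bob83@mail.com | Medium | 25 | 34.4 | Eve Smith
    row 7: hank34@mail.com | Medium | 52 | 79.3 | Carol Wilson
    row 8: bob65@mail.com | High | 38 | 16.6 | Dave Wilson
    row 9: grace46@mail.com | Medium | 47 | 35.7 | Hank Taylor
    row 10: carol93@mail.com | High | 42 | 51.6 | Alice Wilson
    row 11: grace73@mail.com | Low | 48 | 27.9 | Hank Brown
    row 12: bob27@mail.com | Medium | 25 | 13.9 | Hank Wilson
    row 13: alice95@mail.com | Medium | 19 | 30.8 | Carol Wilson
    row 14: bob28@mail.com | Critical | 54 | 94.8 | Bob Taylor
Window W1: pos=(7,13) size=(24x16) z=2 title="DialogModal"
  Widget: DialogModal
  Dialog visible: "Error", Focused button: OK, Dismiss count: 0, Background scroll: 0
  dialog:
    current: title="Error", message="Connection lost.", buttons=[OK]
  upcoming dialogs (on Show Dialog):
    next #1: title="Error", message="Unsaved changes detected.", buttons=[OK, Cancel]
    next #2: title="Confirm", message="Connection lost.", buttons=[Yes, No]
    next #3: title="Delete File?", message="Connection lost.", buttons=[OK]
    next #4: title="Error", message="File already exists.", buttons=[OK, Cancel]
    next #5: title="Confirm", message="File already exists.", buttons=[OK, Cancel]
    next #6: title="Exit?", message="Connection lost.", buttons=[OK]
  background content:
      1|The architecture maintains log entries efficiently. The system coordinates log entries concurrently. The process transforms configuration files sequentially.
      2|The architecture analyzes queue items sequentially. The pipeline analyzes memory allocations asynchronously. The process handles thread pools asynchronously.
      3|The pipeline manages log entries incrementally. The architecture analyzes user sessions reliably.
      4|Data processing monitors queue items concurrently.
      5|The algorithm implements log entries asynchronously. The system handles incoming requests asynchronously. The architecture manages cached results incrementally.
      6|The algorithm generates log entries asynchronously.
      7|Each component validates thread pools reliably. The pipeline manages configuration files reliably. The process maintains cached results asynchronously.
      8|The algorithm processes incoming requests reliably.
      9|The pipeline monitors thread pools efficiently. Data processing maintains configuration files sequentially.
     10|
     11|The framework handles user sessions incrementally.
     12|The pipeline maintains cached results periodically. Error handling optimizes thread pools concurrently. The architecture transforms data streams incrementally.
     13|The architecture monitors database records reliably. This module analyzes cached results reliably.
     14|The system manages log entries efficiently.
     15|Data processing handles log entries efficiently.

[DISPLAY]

  ┃frank11@mail.com│High    │26 │99.0 │Ev┃            
  ┃eve1@mail.com   │Low     │18 │54.2 │Ev┃            
  ┃bob87@mail.com  │High    │20 │75.9 │Da┃            
  ┃hank51@mail.com │Medium  │57 │81.2 │Gr┃            
━━━━━━━━━━━━━━━━━━━━━━┓h    │53 │42.5 │Ca┃            
 DialogModal          ┃ium  │25 │34.4 │Ev┃            
──────────────────────┨ium  │52 │79.3 │Ca┃            
The architecture maint┃h    │38 │16.6 │Da┃            
The architecture analy┃ium  │47 │35.7 │Ha┃            
The pipeline manages l┃h    │42 │51.6 │Al┃            
Da┌────────────────┐to┃     │48 │27.9 │Ha┃            
Th│     Error      │en┃ium  │25 │13.9 │Ha┃            
Th│Connection lost.│te┃━━━━━━━━━━━━━━━━━━┛            
Ea│      [OK]      │at┃                               
Th└────────────────┘se┃                               
The pipeline monitors ┃                               


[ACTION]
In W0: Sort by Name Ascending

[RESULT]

  ┃bob28@mail.com  │Critical│54 │94.8 │Bo┃            
  ┃grace53@mail.com│High    │53 │42.5 │Ca┃            
  ┃hank34@mail.com │Medium  │52 │79.3 │Ca┃            
  ┃alice95@mail.com│Medium  │19 │30.8 │Ca┃            
━━━━━━━━━━━━━━━━━━━━━━┓h    │20 │75.9 │Da┃            
 DialogModal          ┃h    │38 │16.6 │Da┃            
──────────────────────┨h    │26 │99.0 │Ev┃            
The architecture maint┃ium  │25 │34.4 │Ev┃            
The architecture analy┃     │18 │54.2 │Ev┃            
The pipeline manages l┃     │53 │79.5 │Gr┃            
Da┌────────────────┐to┃ium  │57 │81.2 │Gr┃            
Th│     Error      │en┃     │48 │27.9 │Ha┃            
Th│Connection lost.│te┃━━━━━━━━━━━━━━━━━━┛            
Ea│      [OK]      │at┃                               
Th└────────────────┘se┃                               
The pipeline monitors ┃                               


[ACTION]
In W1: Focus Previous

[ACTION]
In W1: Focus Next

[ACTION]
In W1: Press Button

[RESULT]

  ┃bob28@mail.com  │Critical│54 │94.8 │Bo┃            
  ┃grace53@mail.com│High    │53 │42.5 │Ca┃            
  ┃hank34@mail.com │Medium  │52 │79.3 │Ca┃            
  ┃alice95@mail.com│Medium  │19 │30.8 │Ca┃            
━━━━━━━━━━━━━━━━━━━━━━┓h    │20 │75.9 │Da┃            
 DialogModal          ┃h    │38 │16.6 │Da┃            
──────────────────────┨h    │26 │99.0 │Ev┃            
The architecture maint┃ium  │25 │34.4 │Ev┃            
The architecture analy┃     │18 │54.2 │Ev┃            
The pipeline manages l┃     │53 │79.5 │Gr┃            
Data processing monito┃ium  │57 │81.2 │Gr┃            
The algorithm implemen┃     │48 │27.9 │Ha┃            
The algorithm generate┃━━━━━━━━━━━━━━━━━━┛            
Each component validat┃                               
The algorithm processe┃                               
The pipeline monitors ┃                               


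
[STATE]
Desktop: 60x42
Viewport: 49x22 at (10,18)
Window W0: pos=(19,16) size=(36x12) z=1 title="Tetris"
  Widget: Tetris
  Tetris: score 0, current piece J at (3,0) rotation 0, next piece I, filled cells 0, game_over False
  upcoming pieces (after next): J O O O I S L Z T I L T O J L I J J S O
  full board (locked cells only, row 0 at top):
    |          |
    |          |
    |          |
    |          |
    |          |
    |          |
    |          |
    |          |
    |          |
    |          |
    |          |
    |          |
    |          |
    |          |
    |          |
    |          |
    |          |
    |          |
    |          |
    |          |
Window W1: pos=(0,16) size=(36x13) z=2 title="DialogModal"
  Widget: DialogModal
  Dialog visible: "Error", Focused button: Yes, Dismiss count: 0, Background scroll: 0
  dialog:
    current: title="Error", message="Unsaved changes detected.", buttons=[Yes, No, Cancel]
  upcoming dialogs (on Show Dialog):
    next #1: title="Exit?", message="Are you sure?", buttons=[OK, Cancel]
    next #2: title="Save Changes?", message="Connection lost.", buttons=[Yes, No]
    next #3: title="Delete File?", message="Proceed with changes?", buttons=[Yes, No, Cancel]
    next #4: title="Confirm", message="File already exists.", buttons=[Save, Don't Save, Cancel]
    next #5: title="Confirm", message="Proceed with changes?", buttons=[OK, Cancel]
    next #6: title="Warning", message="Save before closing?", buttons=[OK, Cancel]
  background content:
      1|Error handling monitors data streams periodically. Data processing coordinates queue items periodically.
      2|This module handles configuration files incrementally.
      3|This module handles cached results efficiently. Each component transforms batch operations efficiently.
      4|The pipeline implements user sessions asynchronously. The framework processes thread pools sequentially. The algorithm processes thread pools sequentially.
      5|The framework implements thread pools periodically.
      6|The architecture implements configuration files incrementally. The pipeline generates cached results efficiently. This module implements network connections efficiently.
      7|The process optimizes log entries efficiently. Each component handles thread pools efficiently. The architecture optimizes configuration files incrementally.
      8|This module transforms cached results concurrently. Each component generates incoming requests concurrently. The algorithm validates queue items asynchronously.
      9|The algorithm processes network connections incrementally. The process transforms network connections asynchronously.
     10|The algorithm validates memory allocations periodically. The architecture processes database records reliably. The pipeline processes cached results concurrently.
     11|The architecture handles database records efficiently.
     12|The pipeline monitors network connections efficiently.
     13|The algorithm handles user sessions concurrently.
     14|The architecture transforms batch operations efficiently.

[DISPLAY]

─────────────────────────┨──────────────────┨    
dling monitors data strea┃                  ┃    
le handles configuration ┃                  ┃    
─────────────────────┐lts┃                  ┃    
     Error           │ssi┃                  ┃    
ed changes detected. │ po┃                  ┃    
es]  No   Cancel     │fig┃                  ┃    
─────────────────────┘es ┃:                 ┃    
le transforms cached resu┃                  ┃    
ithm processes network co┃━━━━━━━━━━━━━━━━━━┛    
━━━━━━━━━━━━━━━━━━━━━━━━━┛                       
                                                 
                                                 
                                                 
                                                 
                                                 
                                                 
                                                 
                                                 
                                                 
                                                 
                                                 


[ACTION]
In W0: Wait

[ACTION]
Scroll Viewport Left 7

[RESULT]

────────────────────────────────┨────────────────
ror handling monitors data strea┃                
is module handles configuration ┃                
┌───────────────────────────┐lts┃                
│           Error           │ssi┃                
│ Unsaved changes detected. │ po┃                
│    [Yes]  No   Cancel     │fig┃                
└───────────────────────────┘es ┃:               
is module transforms cached resu┃                
e algorithm processes network co┃━━━━━━━━━━━━━━━━
━━━━━━━━━━━━━━━━━━━━━━━━━━━━━━━━┛                
                                                 
                                                 
                                                 
                                                 
                                                 
                                                 
                                                 
                                                 
                                                 
                                                 
                                                 


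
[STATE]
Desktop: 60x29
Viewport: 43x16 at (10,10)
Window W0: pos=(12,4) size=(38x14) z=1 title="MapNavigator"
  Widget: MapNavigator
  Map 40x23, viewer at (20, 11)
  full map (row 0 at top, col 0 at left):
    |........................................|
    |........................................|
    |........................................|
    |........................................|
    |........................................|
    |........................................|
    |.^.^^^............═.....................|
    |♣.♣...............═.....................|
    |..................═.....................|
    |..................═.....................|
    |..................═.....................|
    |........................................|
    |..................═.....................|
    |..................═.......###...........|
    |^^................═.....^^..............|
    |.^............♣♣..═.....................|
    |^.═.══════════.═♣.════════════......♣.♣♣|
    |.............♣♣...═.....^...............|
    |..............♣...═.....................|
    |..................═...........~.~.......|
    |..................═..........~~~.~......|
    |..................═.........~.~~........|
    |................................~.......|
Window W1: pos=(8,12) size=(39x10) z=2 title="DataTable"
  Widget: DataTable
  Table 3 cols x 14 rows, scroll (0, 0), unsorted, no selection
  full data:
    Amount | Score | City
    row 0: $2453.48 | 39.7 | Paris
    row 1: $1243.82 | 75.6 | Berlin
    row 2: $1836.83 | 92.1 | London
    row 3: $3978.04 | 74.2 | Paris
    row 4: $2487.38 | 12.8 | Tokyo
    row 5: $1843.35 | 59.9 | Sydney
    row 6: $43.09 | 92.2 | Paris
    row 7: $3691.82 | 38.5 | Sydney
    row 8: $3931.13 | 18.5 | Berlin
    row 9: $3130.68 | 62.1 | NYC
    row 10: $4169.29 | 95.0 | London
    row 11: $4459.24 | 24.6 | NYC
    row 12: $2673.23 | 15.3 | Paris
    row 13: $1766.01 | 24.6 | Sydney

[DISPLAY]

  ┃................═...................┃   
  ┃................═...................┃   
━━━━━━━━━━━━━━━━━━━━━━━━━━━━━━━━━━━━┓..┃   
DataTable                           ┃..┃   
────────────────────────────────────┨..┃   
mount  │Score│City                  ┃..┃   
───────┼─────┼──────                ┃..┃   
2453.48│39.7 │Paris                 ┃━━┛   
1243.82│75.6 │Berlin                ┃      
1836.83│92.1 │London                ┃      
3978.04│74.2 │Paris                 ┃      
━━━━━━━━━━━━━━━━━━━━━━━━━━━━━━━━━━━━┛      
                                           
                                           
                                           
                                           


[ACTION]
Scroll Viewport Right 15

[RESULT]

............═...................┃          
............═...................┃          
━━━━━━━━━━━━━━━━━━━━━━━━━━━━━┓..┃          
le                           ┃..┃          
─────────────────────────────┨..┃          
│Score│City                  ┃..┃          
┼─────┼──────                ┃..┃          
│39.7 │Paris                 ┃━━┛          
│75.6 │Berlin                ┃             
│92.1 │London                ┃             
│74.2 │Paris                 ┃             
━━━━━━━━━━━━━━━━━━━━━━━━━━━━━┛             
                                           
                                           
                                           
                                           


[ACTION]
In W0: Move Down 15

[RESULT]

............═..........~~~.~....┃          
............═.........~.~~......┃          
━━━━━━━━━━━━━━━━━━━━━━━━━━━━━┓..┃          
le                           ┃  ┃          
─────────────────────────────┨  ┃          
│Score│City                  ┃  ┃          
┼─────┼──────                ┃  ┃          
│39.7 │Paris                 ┃━━┛          
│75.6 │Berlin                ┃             
│92.1 │London                ┃             
│74.2 │Paris                 ┃             
━━━━━━━━━━━━━━━━━━━━━━━━━━━━━┛             
                                           
                                           
                                           
                                           


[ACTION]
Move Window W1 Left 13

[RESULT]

............═..........~~~.~....┃          
............═.........~.~~......┃          
━━━━━━━━━━━━━━━━━━━━━┓....~.....┃          
                     ┃          ┃          
─────────────────────┨          ┃          
ity                  ┃          ┃          
─────                ┃          ┃          
aris                 ┃━━━━━━━━━━┛          
erlin                ┃                     
ondon                ┃                     
aris                 ┃                     
━━━━━━━━━━━━━━━━━━━━━┛                     
                                           
                                           
                                           
                                           


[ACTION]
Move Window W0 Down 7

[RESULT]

                                           
━━━━━━━━━━━━━━━━━━━━━━━━━━━━━━━━┓          
━━━━━━━━━━━━━━━━━━━━━┓          ┃          
                     ┃──────────┨          
─────────────────────┨..........┃          
ity                  ┃..........┃          
─────                ┃..~.~.....┃          
aris                 ┃.~~~.~....┃          
erlin                ┃~.~~......┃          
ondon                ┃....~.....┃          
aris                 ┃          ┃          
━━━━━━━━━━━━━━━━━━━━━┛          ┃          
                                ┃          
                                ┃          
━━━━━━━━━━━━━━━━━━━━━━━━━━━━━━━━┛          
                                           
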